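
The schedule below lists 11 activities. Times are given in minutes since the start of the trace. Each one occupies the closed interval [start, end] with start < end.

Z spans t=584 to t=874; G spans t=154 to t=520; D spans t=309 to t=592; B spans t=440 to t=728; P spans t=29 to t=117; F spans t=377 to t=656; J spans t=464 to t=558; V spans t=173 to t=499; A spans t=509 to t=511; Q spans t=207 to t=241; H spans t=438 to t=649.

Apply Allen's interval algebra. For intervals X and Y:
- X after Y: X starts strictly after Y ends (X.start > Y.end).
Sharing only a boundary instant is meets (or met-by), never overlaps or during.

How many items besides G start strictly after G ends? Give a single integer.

Target G = [t=154, t=520].
A [t=509, t=511] → during → no.
B [t=440, t=728] → overlapped-by → no.
D [t=309, t=592] → overlapped-by → no.
F [t=377, t=656] → overlapped-by → no.
H [t=438, t=649] → overlapped-by → no.
J [t=464, t=558] → overlapped-by → no.
P [t=29, t=117] → before → no.
Q [t=207, t=241] → during → no.
V [t=173, t=499] → during → no.
Z [t=584, t=874] → after → counts.
Total: 1.

1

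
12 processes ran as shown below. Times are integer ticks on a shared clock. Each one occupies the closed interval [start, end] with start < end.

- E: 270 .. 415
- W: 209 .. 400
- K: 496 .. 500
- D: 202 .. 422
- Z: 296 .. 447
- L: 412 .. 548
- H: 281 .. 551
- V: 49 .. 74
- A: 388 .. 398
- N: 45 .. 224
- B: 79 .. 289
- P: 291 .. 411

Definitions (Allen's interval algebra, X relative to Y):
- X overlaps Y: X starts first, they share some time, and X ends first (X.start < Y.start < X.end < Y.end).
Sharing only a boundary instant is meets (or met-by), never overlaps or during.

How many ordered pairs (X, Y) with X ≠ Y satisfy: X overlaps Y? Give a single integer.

19

Checking all 132 ordered pairs for relation 'overlaps'; matching pairs in alphabetical order:
(B, D): B overlaps D ✓
(B, E): B overlaps E ✓
(B, H): B overlaps H ✓
(B, W): B overlaps W ✓
(D, H): D overlaps H ✓
(D, L): D overlaps L ✓
(D, Z): D overlaps Z ✓
(E, H): E overlaps H ✓
(E, L): E overlaps L ✓
(E, Z): E overlaps Z ✓
(N, B): N overlaps B ✓
(N, D): N overlaps D ✓
(N, W): N overlaps W ✓
(P, Z): P overlaps Z ✓
(W, E): W overlaps E ✓
(W, H): W overlaps H ✓
(W, P): W overlaps P ✓
(W, Z): W overlaps Z ✓
(Z, L): Z overlaps L ✓
Count: 19.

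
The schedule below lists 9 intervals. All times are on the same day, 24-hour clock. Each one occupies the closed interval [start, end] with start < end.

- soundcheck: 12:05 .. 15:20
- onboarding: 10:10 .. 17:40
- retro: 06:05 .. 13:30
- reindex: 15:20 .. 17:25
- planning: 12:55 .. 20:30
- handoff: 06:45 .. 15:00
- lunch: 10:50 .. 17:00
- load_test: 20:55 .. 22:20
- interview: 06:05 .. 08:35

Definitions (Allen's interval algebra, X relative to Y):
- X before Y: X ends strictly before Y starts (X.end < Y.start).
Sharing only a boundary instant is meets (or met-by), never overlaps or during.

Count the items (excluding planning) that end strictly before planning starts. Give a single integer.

Target planning = [12:55, 20:30].
handoff [06:45, 15:00] → overlaps → no.
interview [06:05, 08:35] → before → counts.
load_test [20:55, 22:20] → after → no.
lunch [10:50, 17:00] → overlaps → no.
onboarding [10:10, 17:40] → overlaps → no.
reindex [15:20, 17:25] → during → no.
retro [06:05, 13:30] → overlaps → no.
soundcheck [12:05, 15:20] → overlaps → no.
Total: 1.

1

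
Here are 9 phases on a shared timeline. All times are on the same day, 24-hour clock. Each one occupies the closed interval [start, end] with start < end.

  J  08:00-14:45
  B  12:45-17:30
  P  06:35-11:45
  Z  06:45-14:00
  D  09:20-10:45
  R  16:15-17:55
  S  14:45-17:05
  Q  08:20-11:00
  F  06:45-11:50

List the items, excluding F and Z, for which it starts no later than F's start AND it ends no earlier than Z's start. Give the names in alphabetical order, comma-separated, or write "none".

Conditions: its start is no later than F's start (X.start <= 06:45) AND its end is no earlier than Z's start (X.end >= 06:45).
B: start 12:45 <= 06:45? ✗; end 17:30 >= 06:45? ✓ → no.
D: start 09:20 <= 06:45? ✗; end 10:45 >= 06:45? ✓ → no.
J: start 08:00 <= 06:45? ✗; end 14:45 >= 06:45? ✓ → no.
P: start 06:35 <= 06:45? ✓; end 11:45 >= 06:45? ✓ → yes.
Q: start 08:20 <= 06:45? ✗; end 11:00 >= 06:45? ✓ → no.
R: start 16:15 <= 06:45? ✗; end 17:55 >= 06:45? ✓ → no.
S: start 14:45 <= 06:45? ✗; end 17:05 >= 06:45? ✓ → no.
Result: P.

P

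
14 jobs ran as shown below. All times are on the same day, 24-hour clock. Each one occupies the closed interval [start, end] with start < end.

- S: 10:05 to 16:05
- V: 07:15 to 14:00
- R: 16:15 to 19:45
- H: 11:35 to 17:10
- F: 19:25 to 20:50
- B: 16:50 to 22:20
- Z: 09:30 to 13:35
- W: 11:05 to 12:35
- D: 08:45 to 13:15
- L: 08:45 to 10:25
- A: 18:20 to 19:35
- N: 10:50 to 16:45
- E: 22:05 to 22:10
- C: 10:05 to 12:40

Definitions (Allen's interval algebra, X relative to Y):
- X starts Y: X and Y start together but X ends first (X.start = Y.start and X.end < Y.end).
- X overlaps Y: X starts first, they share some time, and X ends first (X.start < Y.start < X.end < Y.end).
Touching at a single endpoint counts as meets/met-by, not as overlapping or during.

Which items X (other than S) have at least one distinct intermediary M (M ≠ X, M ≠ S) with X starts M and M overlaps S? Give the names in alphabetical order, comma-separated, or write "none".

Target S = [10:05, 16:05].
Intermediaries M with M overlaps S: D, L, V, Z.
Via D — items with X starts D: L.
Via L — items with X starts L: none.
Via V — items with X starts V: none.
Via Z — items with X starts Z: none.
Union: L.

L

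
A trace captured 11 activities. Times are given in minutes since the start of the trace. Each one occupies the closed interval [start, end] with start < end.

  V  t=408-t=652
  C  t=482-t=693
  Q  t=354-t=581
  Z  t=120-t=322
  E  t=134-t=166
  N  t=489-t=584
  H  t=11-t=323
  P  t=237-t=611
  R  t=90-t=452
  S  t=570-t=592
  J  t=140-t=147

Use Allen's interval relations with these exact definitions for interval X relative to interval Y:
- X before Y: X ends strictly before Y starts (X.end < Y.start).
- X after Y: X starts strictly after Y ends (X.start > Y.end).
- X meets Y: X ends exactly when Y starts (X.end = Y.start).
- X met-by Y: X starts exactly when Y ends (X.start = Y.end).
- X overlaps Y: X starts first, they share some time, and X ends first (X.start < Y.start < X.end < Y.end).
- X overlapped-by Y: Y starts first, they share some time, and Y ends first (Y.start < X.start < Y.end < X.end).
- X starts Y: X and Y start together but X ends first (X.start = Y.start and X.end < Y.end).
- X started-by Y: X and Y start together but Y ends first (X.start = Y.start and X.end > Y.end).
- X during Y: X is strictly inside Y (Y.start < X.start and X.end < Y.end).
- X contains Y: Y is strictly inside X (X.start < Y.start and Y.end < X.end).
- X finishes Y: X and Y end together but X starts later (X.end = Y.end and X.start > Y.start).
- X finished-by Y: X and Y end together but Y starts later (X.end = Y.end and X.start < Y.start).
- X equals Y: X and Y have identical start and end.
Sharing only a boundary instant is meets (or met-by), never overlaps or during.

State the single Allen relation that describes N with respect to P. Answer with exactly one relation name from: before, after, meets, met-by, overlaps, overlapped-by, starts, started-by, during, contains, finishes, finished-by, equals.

N = [t=489, t=584]; P = [t=237, t=611].
Compare endpoints: N.start > P.start, N.start < P.end, N.end > P.start, N.end < P.end.
That pattern is 'during'.

during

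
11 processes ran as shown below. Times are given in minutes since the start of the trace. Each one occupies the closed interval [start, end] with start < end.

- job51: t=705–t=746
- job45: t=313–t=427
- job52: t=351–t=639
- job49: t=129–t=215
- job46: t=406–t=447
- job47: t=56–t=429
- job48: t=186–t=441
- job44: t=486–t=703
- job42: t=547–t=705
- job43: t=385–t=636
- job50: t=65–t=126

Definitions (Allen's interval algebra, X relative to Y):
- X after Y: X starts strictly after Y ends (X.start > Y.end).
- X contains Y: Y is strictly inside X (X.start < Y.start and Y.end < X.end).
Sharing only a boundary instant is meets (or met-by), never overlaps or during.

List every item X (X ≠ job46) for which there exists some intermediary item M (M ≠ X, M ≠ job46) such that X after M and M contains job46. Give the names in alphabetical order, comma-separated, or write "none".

job51

Target job46 = [t=406, t=447].
Intermediaries M with M contains job46: job43, job52.
Via job43 — items with X after job43: job51.
Via job52 — items with X after job52: job51.
Union: job51.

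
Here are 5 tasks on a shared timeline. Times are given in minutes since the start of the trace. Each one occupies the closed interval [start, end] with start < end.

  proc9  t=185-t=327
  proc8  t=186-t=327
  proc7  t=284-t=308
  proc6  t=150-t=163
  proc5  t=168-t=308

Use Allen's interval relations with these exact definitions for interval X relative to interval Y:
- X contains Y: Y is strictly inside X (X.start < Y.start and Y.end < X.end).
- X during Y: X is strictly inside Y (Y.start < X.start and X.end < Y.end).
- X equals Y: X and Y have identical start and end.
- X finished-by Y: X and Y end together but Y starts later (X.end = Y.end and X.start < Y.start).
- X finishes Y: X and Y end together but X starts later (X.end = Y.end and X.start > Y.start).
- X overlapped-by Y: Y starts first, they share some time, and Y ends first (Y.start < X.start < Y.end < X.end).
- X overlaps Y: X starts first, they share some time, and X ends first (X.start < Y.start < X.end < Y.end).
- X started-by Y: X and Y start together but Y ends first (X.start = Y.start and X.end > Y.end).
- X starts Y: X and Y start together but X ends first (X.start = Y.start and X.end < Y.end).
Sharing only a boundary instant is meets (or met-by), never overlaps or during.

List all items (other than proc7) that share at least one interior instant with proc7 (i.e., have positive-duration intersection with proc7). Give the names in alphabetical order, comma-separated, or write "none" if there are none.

proc5, proc8, proc9

Target proc7 = [t=284, t=308].
proc5 [t=168, t=308] → finished-by → yes.
proc6 [t=150, t=163] → before → no.
proc8 [t=186, t=327] → contains → yes.
proc9 [t=185, t=327] → contains → yes.
Result: proc5, proc8, proc9.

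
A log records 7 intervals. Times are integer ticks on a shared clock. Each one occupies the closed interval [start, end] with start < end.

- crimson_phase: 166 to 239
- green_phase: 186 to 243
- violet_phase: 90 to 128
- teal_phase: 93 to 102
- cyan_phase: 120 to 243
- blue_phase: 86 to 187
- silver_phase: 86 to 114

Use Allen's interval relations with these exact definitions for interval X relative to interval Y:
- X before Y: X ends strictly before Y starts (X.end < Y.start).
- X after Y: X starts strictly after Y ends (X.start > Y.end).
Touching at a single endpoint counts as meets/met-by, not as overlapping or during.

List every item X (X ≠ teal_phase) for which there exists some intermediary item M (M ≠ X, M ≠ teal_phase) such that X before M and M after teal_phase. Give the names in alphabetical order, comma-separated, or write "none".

Target teal_phase = [93, 102].
Intermediaries M with M after teal_phase: crimson_phase, cyan_phase, green_phase.
Via crimson_phase — items with X before crimson_phase: silver_phase, violet_phase.
Via cyan_phase — items with X before cyan_phase: silver_phase.
Via green_phase — items with X before green_phase: silver_phase, violet_phase.
Union: silver_phase, violet_phase.

silver_phase, violet_phase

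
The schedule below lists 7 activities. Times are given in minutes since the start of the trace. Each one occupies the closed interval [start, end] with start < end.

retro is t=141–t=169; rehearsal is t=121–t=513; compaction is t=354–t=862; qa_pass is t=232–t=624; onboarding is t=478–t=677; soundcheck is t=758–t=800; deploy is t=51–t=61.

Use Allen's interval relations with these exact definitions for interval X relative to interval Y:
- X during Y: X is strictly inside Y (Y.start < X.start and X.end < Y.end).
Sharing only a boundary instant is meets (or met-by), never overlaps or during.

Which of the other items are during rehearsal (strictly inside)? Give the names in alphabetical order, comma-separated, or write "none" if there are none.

retro

Target rehearsal = [t=121, t=513].
compaction [t=354, t=862] → overlapped-by → no.
deploy [t=51, t=61] → before → no.
onboarding [t=478, t=677] → overlapped-by → no.
qa_pass [t=232, t=624] → overlapped-by → no.
retro [t=141, t=169] → during → yes.
soundcheck [t=758, t=800] → after → no.
Result: retro.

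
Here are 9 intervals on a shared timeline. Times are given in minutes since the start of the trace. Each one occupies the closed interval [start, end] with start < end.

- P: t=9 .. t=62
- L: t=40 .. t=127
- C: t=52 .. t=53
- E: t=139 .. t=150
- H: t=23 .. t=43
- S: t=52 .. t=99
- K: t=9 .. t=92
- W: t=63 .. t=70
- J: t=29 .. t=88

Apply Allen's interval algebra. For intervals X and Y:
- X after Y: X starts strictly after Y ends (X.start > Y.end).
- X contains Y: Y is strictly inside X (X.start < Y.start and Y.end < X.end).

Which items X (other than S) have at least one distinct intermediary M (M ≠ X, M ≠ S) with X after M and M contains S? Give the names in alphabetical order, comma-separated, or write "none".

E

Target S = [t=52, t=99].
Intermediaries M with M contains S: L.
Via L — items with X after L: E.
Union: E.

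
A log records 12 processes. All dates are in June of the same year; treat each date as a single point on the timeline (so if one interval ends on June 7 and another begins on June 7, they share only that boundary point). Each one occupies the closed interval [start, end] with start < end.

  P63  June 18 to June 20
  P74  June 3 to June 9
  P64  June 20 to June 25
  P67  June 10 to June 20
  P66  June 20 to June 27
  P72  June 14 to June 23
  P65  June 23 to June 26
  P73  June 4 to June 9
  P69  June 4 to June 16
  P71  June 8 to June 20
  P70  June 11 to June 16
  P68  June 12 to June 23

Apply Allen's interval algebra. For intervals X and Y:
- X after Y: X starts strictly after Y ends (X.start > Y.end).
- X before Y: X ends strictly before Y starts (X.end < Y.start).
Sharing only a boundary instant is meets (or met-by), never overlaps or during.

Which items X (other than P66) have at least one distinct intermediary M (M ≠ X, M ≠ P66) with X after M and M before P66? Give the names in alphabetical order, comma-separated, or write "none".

P63, P64, P65, P67, P68, P70, P72

Target P66 = [June 20, June 27].
Intermediaries M with M before P66: P69, P70, P73, P74.
Via P69 — items with X after P69: P63, P64, P65.
Via P70 — items with X after P70: P63, P64, P65.
Via P73 — items with X after P73: P63, P64, P65, P67, P68, P70, P72.
Via P74 — items with X after P74: P63, P64, P65, P67, P68, P70, P72.
Union: P63, P64, P65, P67, P68, P70, P72.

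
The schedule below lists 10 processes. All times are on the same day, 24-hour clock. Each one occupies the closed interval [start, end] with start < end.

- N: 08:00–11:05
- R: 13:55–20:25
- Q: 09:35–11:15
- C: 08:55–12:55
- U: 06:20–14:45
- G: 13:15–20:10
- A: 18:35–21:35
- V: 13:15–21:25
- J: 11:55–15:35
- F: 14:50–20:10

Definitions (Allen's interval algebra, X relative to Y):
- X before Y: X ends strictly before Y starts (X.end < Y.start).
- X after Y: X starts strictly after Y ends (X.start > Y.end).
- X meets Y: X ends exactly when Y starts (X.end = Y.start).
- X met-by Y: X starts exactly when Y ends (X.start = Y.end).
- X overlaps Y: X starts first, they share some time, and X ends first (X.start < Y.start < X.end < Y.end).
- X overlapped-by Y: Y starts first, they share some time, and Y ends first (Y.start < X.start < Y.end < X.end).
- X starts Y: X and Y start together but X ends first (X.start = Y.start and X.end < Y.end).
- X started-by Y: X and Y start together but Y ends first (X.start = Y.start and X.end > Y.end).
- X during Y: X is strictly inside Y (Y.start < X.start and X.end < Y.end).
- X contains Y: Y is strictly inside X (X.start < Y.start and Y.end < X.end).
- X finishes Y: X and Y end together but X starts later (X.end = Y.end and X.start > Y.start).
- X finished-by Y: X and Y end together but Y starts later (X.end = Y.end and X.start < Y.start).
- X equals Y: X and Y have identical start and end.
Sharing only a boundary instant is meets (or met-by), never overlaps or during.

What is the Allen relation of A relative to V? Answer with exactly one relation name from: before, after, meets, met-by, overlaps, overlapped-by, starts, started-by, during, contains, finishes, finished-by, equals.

A = [18:35, 21:35]; V = [13:15, 21:25].
Compare endpoints: A.start > V.start, A.start < V.end, A.end > V.start, A.end > V.end.
That pattern is 'overlapped-by'.

overlapped-by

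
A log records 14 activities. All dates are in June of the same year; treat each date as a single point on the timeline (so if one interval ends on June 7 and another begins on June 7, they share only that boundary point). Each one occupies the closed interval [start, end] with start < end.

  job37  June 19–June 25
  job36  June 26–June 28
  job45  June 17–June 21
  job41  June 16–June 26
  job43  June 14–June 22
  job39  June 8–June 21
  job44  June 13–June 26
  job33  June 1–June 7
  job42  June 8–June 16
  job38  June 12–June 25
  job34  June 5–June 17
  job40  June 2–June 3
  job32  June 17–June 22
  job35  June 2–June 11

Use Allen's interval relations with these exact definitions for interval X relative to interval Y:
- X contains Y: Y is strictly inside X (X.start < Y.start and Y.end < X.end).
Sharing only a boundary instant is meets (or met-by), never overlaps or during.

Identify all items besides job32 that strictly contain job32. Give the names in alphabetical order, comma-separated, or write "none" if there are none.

job38, job41, job44

Target job32 = [June 17, June 22].
job33 [June 1, June 7] → before → no.
job34 [June 5, June 17] → meets → no.
job35 [June 2, June 11] → before → no.
job36 [June 26, June 28] → after → no.
job37 [June 19, June 25] → overlapped-by → no.
job38 [June 12, June 25] → contains → yes.
job39 [June 8, June 21] → overlaps → no.
job40 [June 2, June 3] → before → no.
job41 [June 16, June 26] → contains → yes.
job42 [June 8, June 16] → before → no.
job43 [June 14, June 22] → finished-by → no.
job44 [June 13, June 26] → contains → yes.
job45 [June 17, June 21] → starts → no.
Result: job38, job41, job44.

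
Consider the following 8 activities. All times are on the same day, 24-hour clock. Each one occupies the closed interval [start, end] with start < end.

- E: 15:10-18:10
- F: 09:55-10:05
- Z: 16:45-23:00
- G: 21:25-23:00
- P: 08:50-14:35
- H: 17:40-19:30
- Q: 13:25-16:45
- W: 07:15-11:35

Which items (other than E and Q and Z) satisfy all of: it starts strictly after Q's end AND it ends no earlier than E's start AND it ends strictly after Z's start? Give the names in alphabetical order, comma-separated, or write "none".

Conditions: its start is strictly after Q's end (X.start > 16:45) AND its end is no earlier than E's start (X.end >= 15:10) AND its end is strictly after Z's start (X.end > 16:45).
F: start 09:55 > 16:45? ✗; end 10:05 >= 15:10? ✗; end 10:05 > 16:45? ✗ → no.
G: start 21:25 > 16:45? ✓; end 23:00 >= 15:10? ✓; end 23:00 > 16:45? ✓ → yes.
H: start 17:40 > 16:45? ✓; end 19:30 >= 15:10? ✓; end 19:30 > 16:45? ✓ → yes.
P: start 08:50 > 16:45? ✗; end 14:35 >= 15:10? ✗; end 14:35 > 16:45? ✗ → no.
W: start 07:15 > 16:45? ✗; end 11:35 >= 15:10? ✗; end 11:35 > 16:45? ✗ → no.
Result: G, H.

G, H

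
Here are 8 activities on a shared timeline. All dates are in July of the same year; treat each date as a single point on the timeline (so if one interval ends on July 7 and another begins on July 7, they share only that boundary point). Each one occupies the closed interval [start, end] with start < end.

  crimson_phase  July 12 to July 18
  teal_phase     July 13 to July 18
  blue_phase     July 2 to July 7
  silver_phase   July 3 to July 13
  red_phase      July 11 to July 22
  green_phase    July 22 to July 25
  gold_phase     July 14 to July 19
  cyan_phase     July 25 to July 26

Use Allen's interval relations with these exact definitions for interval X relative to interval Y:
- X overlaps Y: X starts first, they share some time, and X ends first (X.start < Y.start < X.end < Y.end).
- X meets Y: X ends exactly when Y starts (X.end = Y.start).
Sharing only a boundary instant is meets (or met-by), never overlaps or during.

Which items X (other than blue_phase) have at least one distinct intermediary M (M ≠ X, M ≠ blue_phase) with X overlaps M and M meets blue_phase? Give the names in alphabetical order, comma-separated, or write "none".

none

Target blue_phase = [July 2, July 7].
Intermediaries M with M meets blue_phase: none.
Union: none.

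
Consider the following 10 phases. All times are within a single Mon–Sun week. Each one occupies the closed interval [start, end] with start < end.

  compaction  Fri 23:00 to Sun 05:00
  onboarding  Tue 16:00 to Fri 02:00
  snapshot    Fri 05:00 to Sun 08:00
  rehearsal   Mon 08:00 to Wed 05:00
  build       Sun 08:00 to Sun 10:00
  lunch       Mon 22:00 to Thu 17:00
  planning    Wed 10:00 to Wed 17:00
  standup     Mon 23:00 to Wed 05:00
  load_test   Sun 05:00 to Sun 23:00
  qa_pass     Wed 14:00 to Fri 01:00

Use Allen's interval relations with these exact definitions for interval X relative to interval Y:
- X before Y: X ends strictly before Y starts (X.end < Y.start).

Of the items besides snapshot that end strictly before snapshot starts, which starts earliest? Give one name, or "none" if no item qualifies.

rehearsal

Target snapshot = [Fri 05:00, Sun 08:00].
build [Sun 08:00, Sun 10:00] → met-by → excluded.
compaction [Fri 23:00, Sun 05:00] → during → excluded.
load_test [Sun 05:00, Sun 23:00] → overlapped-by → excluded.
lunch [Mon 22:00, Thu 17:00] → before → candidate.
onboarding [Tue 16:00, Fri 02:00] → before → candidate.
planning [Wed 10:00, Wed 17:00] → before → candidate.
qa_pass [Wed 14:00, Fri 01:00] → before → candidate.
rehearsal [Mon 08:00, Wed 05:00] → before → candidate.
standup [Mon 23:00, Wed 05:00] → before → candidate.
Among candidates, earliest start is Mon 08:00 → rehearsal.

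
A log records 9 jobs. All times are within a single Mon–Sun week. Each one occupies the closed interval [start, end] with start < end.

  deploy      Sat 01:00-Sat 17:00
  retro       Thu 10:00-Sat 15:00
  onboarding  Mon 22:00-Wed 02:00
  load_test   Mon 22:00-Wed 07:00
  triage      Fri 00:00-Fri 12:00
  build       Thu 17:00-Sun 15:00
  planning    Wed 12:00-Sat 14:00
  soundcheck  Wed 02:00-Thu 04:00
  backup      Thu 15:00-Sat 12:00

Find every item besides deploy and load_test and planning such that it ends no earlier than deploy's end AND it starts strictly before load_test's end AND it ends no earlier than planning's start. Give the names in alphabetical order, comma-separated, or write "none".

none

Conditions: its end is no earlier than deploy's end (X.end >= Sat 17:00) AND its start is strictly before load_test's end (X.start < Wed 07:00) AND its end is no earlier than planning's start (X.end >= Wed 12:00).
backup: end Sat 12:00 >= Sat 17:00? ✗; start Thu 15:00 < Wed 07:00? ✗; end Sat 12:00 >= Wed 12:00? ✓ → no.
build: end Sun 15:00 >= Sat 17:00? ✓; start Thu 17:00 < Wed 07:00? ✗; end Sun 15:00 >= Wed 12:00? ✓ → no.
onboarding: end Wed 02:00 >= Sat 17:00? ✗; start Mon 22:00 < Wed 07:00? ✓; end Wed 02:00 >= Wed 12:00? ✗ → no.
retro: end Sat 15:00 >= Sat 17:00? ✗; start Thu 10:00 < Wed 07:00? ✗; end Sat 15:00 >= Wed 12:00? ✓ → no.
soundcheck: end Thu 04:00 >= Sat 17:00? ✗; start Wed 02:00 < Wed 07:00? ✓; end Thu 04:00 >= Wed 12:00? ✓ → no.
triage: end Fri 12:00 >= Sat 17:00? ✗; start Fri 00:00 < Wed 07:00? ✗; end Fri 12:00 >= Wed 12:00? ✓ → no.
Result: none.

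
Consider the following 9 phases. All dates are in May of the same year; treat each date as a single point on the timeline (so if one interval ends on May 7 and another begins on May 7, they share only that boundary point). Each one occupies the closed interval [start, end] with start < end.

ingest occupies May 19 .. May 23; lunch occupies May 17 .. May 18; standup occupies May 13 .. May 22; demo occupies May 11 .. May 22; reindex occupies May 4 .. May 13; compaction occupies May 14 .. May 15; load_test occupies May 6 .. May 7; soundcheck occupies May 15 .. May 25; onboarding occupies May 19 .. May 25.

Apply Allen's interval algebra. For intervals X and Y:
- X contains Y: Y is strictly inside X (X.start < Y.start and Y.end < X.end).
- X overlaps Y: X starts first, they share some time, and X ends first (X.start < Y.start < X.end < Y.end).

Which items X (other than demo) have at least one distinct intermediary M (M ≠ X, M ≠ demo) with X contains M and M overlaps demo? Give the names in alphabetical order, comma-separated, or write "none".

none

Target demo = [May 11, May 22].
Intermediaries M with M overlaps demo: reindex.
Via reindex — items with X contains reindex: none.
Union: none.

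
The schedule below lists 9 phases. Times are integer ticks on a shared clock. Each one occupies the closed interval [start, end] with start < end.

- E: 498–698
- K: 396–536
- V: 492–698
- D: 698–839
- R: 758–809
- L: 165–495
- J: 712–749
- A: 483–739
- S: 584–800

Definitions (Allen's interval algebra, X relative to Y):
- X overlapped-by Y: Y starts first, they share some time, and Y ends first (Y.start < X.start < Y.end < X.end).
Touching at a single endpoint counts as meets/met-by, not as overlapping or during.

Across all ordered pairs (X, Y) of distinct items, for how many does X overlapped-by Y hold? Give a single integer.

13

Checking all 72 ordered pairs for relation 'overlapped-by'; matching pairs in alphabetical order:
(A, K): A overlapped-by K ✓
(A, L): A overlapped-by L ✓
(D, A): D overlapped-by A ✓
(D, S): D overlapped-by S ✓
(E, K): E overlapped-by K ✓
(J, A): J overlapped-by A ✓
(K, L): K overlapped-by L ✓
(R, S): R overlapped-by S ✓
(S, A): S overlapped-by A ✓
(S, E): S overlapped-by E ✓
(S, V): S overlapped-by V ✓
(V, K): V overlapped-by K ✓
(V, L): V overlapped-by L ✓
Count: 13.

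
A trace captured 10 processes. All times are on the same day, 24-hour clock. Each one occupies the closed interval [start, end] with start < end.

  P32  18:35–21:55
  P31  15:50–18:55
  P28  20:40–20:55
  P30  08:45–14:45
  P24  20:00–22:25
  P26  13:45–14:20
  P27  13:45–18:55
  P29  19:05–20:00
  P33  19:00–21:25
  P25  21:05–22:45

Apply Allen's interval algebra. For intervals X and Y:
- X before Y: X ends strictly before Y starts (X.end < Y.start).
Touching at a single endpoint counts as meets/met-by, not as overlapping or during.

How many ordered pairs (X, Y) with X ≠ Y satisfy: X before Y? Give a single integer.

27

Checking all 90 ordered pairs for relation 'before'; matching pairs in alphabetical order:
(P26, P24): P26 before P24 ✓
(P26, P25): P26 before P25 ✓
(P26, P28): P26 before P28 ✓
(P26, P29): P26 before P29 ✓
(P26, P31): P26 before P31 ✓
(P26, P32): P26 before P32 ✓
(P26, P33): P26 before P33 ✓
(P27, P24): P27 before P24 ✓
(P27, P25): P27 before P25 ✓
(P27, P28): P27 before P28 ✓
(P27, P29): P27 before P29 ✓
(P27, P33): P27 before P33 ✓
(P28, P25): P28 before P25 ✓
(P29, P25): P29 before P25 ✓
(P29, P28): P29 before P28 ✓
(P30, P24): P30 before P24 ✓
(P30, P25): P30 before P25 ✓
(P30, P28): P30 before P28 ✓
(P30, P29): P30 before P29 ✓
(P30, P31): P30 before P31 ✓
(P30, P32): P30 before P32 ✓
(P30, P33): P30 before P33 ✓
(P31, P24): P31 before P24 ✓
(P31, P25): P31 before P25 ✓
... plus 3 further pairs not listed.
Count: 27.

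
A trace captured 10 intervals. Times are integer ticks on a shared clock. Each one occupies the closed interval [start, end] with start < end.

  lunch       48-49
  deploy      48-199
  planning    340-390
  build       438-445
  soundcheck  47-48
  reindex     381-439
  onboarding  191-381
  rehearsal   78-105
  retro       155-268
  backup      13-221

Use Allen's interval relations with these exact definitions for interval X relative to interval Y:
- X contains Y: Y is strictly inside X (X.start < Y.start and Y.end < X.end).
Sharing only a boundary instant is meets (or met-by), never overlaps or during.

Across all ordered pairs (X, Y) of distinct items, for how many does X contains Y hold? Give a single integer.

5

Checking all 90 ordered pairs for relation 'contains'; matching pairs in alphabetical order:
(backup, deploy): backup contains deploy ✓
(backup, lunch): backup contains lunch ✓
(backup, rehearsal): backup contains rehearsal ✓
(backup, soundcheck): backup contains soundcheck ✓
(deploy, rehearsal): deploy contains rehearsal ✓
Count: 5.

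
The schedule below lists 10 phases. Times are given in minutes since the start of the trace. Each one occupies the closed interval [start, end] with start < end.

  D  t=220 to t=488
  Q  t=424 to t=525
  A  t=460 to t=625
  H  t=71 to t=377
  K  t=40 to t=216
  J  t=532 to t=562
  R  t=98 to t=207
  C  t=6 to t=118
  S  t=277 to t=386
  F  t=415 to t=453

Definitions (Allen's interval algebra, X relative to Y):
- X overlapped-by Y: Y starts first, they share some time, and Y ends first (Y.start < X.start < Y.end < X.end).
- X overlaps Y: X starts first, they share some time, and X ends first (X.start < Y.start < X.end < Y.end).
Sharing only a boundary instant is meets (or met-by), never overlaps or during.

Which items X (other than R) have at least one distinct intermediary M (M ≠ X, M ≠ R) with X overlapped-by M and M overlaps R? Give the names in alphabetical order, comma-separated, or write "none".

Target R = [t=98, t=207].
Intermediaries M with M overlaps R: C.
Via C — items with X overlapped-by C: H, K.
Union: H, K.

H, K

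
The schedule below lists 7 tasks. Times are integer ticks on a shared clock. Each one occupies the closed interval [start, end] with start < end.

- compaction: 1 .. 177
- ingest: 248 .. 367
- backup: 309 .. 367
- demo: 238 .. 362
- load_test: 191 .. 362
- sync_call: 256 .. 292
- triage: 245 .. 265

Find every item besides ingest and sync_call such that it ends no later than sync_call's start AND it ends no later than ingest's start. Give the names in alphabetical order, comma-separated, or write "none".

Conditions: its end is no later than sync_call's start (X.end <= 256) AND its end is no later than ingest's start (X.end <= 248).
backup: end 367 <= 256? ✗; end 367 <= 248? ✗ → no.
compaction: end 177 <= 256? ✓; end 177 <= 248? ✓ → yes.
demo: end 362 <= 256? ✗; end 362 <= 248? ✗ → no.
load_test: end 362 <= 256? ✗; end 362 <= 248? ✗ → no.
triage: end 265 <= 256? ✗; end 265 <= 248? ✗ → no.
Result: compaction.

compaction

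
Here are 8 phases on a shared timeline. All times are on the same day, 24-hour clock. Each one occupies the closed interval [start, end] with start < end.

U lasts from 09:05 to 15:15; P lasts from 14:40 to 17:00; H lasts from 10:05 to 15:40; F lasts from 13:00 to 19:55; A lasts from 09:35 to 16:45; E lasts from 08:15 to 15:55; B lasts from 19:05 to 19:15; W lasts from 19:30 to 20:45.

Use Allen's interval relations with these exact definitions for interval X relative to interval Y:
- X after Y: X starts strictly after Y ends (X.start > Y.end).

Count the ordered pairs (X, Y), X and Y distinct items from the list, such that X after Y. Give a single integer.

Checking all 56 ordered pairs for relation 'after'; matching pairs in alphabetical order:
(B, A): B after A ✓
(B, E): B after E ✓
(B, H): B after H ✓
(B, P): B after P ✓
(B, U): B after U ✓
(W, A): W after A ✓
(W, B): W after B ✓
(W, E): W after E ✓
(W, H): W after H ✓
(W, P): W after P ✓
(W, U): W after U ✓
Count: 11.

11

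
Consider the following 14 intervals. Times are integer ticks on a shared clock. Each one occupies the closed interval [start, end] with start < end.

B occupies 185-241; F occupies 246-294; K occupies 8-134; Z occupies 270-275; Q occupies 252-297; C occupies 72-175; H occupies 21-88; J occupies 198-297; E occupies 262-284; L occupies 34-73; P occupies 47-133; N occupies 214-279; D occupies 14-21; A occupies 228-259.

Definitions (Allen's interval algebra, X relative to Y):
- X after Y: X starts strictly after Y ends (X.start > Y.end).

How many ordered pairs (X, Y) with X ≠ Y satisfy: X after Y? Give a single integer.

Checking all 182 ordered pairs for relation 'after'; matching pairs in alphabetical order:
(A, C): A after C ✓
(A, D): A after D ✓
(A, H): A after H ✓
(A, K): A after K ✓
(A, L): A after L ✓
(A, P): A after P ✓
(B, C): B after C ✓
(B, D): B after D ✓
(B, H): B after H ✓
(B, K): B after K ✓
(B, L): B after L ✓
(B, P): B after P ✓
(C, D): C after D ✓
(E, A): E after A ✓
(E, B): E after B ✓
(E, C): E after C ✓
(E, D): E after D ✓
(E, H): E after H ✓
(E, K): E after K ✓
(E, L): E after L ✓
(E, P): E after P ✓
(F, B): F after B ✓
(F, C): F after C ✓
(F, D): F after D ✓
... plus 33 further pairs not listed.
Count: 57.

57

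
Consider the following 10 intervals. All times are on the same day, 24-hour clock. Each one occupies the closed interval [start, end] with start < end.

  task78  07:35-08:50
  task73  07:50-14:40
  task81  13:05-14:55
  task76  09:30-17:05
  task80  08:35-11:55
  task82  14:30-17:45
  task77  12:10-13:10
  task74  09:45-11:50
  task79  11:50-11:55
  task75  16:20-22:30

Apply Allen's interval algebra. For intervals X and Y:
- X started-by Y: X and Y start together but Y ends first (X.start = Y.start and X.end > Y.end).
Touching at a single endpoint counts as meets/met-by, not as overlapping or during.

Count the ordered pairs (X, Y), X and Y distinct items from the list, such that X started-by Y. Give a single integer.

Checking all 90 ordered pairs for relation 'started-by'; matching pairs in alphabetical order:
No pair satisfies it.
Count: 0.

0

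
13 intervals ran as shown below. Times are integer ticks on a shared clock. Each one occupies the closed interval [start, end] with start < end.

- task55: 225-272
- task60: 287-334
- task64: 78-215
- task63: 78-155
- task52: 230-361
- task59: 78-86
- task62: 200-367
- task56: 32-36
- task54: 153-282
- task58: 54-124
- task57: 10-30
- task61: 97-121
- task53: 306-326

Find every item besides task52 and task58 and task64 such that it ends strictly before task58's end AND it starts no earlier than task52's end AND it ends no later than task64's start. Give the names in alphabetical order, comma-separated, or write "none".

none

Conditions: its end is strictly before task58's end (X.end < 124) AND its start is no earlier than task52's end (X.start >= 361) AND its end is no later than task64's start (X.end <= 78).
task53: end 326 < 124? ✗; start 306 >= 361? ✗; end 326 <= 78? ✗ → no.
task54: end 282 < 124? ✗; start 153 >= 361? ✗; end 282 <= 78? ✗ → no.
task55: end 272 < 124? ✗; start 225 >= 361? ✗; end 272 <= 78? ✗ → no.
task56: end 36 < 124? ✓; start 32 >= 361? ✗; end 36 <= 78? ✓ → no.
task57: end 30 < 124? ✓; start 10 >= 361? ✗; end 30 <= 78? ✓ → no.
task59: end 86 < 124? ✓; start 78 >= 361? ✗; end 86 <= 78? ✗ → no.
task60: end 334 < 124? ✗; start 287 >= 361? ✗; end 334 <= 78? ✗ → no.
task61: end 121 < 124? ✓; start 97 >= 361? ✗; end 121 <= 78? ✗ → no.
task62: end 367 < 124? ✗; start 200 >= 361? ✗; end 367 <= 78? ✗ → no.
task63: end 155 < 124? ✗; start 78 >= 361? ✗; end 155 <= 78? ✗ → no.
Result: none.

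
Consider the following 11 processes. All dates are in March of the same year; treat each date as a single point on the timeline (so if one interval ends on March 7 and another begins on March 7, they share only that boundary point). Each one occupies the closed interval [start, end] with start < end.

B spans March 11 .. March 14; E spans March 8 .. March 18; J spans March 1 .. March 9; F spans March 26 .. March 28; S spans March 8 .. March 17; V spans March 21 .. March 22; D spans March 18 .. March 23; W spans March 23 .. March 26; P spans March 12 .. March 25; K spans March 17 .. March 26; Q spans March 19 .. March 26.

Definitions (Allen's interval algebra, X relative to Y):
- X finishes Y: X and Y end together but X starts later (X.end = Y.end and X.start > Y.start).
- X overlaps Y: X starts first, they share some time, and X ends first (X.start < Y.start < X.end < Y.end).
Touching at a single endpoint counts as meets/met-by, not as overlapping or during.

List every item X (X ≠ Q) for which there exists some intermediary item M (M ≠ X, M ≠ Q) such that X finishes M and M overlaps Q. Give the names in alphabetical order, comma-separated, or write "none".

none

Target Q = [March 19, March 26].
Intermediaries M with M overlaps Q: D, P.
Via D — items with X finishes D: none.
Via P — items with X finishes P: none.
Union: none.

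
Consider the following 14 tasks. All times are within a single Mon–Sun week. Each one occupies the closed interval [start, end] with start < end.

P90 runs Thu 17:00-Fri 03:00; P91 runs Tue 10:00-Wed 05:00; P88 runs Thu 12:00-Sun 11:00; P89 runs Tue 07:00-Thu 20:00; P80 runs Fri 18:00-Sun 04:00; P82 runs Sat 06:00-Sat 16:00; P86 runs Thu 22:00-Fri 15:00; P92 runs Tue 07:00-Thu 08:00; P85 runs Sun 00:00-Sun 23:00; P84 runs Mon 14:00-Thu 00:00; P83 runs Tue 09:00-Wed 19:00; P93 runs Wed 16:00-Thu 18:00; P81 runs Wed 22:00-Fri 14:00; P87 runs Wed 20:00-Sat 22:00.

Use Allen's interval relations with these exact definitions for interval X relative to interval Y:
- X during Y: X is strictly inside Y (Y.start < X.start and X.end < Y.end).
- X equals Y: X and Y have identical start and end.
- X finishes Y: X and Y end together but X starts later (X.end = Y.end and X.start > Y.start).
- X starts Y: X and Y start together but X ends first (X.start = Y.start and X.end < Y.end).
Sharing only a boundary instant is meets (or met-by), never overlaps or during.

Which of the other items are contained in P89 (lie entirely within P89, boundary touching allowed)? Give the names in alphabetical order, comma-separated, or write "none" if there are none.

Target P89 = [Tue 07:00, Thu 20:00].
P80 [Fri 18:00, Sun 04:00] → after → no.
P81 [Wed 22:00, Fri 14:00] → overlapped-by → no.
P82 [Sat 06:00, Sat 16:00] → after → no.
P83 [Tue 09:00, Wed 19:00] → during → yes.
P84 [Mon 14:00, Thu 00:00] → overlaps → no.
P85 [Sun 00:00, Sun 23:00] → after → no.
P86 [Thu 22:00, Fri 15:00] → after → no.
P87 [Wed 20:00, Sat 22:00] → overlapped-by → no.
P88 [Thu 12:00, Sun 11:00] → overlapped-by → no.
P90 [Thu 17:00, Fri 03:00] → overlapped-by → no.
P91 [Tue 10:00, Wed 05:00] → during → yes.
P92 [Tue 07:00, Thu 08:00] → starts → yes.
P93 [Wed 16:00, Thu 18:00] → during → yes.
Result: P83, P91, P92, P93.

P83, P91, P92, P93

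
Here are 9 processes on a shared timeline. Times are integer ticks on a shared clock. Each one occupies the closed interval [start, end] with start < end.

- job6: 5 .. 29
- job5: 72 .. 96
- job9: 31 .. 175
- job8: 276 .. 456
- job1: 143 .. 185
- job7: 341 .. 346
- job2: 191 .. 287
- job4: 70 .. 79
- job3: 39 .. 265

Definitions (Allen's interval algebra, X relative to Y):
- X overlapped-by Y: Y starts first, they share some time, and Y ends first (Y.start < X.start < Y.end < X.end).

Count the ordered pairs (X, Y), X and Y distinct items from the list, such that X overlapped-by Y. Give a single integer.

Checking all 72 ordered pairs for relation 'overlapped-by'; matching pairs in alphabetical order:
(job1, job9): job1 overlapped-by job9 ✓
(job2, job3): job2 overlapped-by job3 ✓
(job3, job9): job3 overlapped-by job9 ✓
(job5, job4): job5 overlapped-by job4 ✓
(job8, job2): job8 overlapped-by job2 ✓
Count: 5.

5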